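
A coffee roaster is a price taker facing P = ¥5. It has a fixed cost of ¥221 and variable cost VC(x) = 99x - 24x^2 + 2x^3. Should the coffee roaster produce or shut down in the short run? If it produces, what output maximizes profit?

Variable cost is VC = 99x - 24x^2 + 2x^3, so AVC = VC/x = 99 - 24x + 2x^2 and MC = dTC/dx = 99 - 48x + 6x^2.
The AVC parabola has its vertex at x = 24/4 = 6, where AVC = 99 - 24·6 + 2·6^2 = ¥27.
Since P = ¥5 < min AVC = ¥27, price fails to cover variable cost at any output.
The firm minimizes its loss by shutting down and losing only its fixed cost of ¥221.

Shut down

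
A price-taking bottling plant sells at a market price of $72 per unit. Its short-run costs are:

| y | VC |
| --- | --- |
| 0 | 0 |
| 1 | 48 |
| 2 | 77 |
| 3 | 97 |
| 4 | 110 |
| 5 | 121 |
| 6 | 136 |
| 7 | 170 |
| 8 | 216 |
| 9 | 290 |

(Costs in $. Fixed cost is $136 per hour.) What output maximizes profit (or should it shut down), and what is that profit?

y = 8; profit = $224

Compute π = P·y − TC at each output: y=0: -136; y=1: -112; y=2: -69; y=3: -17; y=4: 42; y=5: 103; y=6: 160; y=7: 198; y=8: 224; y=9: 222.
Profit is maximized at y = 8. AVC there is 216/8 = $27 ≤ P, so producing beats shutting down (which would give -$136).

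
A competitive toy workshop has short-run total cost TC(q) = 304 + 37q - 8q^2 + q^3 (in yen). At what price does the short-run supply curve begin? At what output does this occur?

Short-run supply begins at min AVC. From VC = 37q - 8q^2 + q^3, AVC = 37 - 8q + q^2.
dAVC/dq = -8 + 2q = 0 gives q = 4. min AVC = 37 - 8·4 + 4^2 = 21.
So the shutdown price is ¥21.

¥21 per unit, at q = 4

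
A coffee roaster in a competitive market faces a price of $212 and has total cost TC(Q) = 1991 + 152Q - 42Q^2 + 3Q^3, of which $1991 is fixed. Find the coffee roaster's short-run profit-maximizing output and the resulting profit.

Profit = -$191 at Q = 10

AVC = 152 - 42Q + 3Q^2 has its minimum $5 at Q = 7; price $212 clears that bar, so the firm operates.
MC = 152 - 84Q + 9Q^2. Setting P = MC and taking the root on the rising branch gives Q* = 10.
TR = 212·10 = 2120. TC = 1991 + 320 = 2311. Profit = 2120 − 2311 = -$191.
That loss of $191 beats the $1991 the firm would lose by shutting down; producing recovers $1800 of fixed cost.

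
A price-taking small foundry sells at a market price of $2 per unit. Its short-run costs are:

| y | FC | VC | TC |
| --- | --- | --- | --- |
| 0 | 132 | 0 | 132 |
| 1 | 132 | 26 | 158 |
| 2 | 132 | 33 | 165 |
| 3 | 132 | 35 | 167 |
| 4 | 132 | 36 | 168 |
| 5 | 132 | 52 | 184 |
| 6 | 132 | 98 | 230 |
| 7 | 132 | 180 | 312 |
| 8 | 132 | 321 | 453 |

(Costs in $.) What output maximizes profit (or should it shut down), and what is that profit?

Compute π = P·y − TC at each output: y=0: -132; y=1: -156; y=2: -161; y=3: -161; y=4: -160; y=5: -174; y=6: -218; y=7: -298; y=8: -437.
Profit is highest at y = 0. Equivalently, the lowest AVC in the table is 36/4 ≈ $9 at y = 4, and P = $2 falls below it — price never covers variable cost, so the firm shuts down and loses only its fixed cost.

y = 0 (shut down); profit = -$132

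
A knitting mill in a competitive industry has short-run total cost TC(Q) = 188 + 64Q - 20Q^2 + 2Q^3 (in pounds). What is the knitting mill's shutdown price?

£14 per unit

The firm shuts down when price falls below the minimum of average variable cost. AVC = VC/Q = 64 - 20Q + 2Q^2.
At the minimum of AVC, MC = AVC. MC = 64 - 40Q + 6Q^2; setting MC = AVC gives 4Q^2 - 20Q = 0, so Q = 5. min AVC = 14.
The firm shuts down for any P below £14.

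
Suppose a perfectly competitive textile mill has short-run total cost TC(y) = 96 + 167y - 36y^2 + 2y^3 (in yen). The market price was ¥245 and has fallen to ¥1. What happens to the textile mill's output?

AVC = 167 - 36y + 2y^2, minimized at y = 9 where min AVC = ¥5. MC = 167 - 72y + 6y^2.
At P = ¥245 ≥ min AVC, set P = MC on the rising branch: y = 13.
At P = ¥1 < min AVC = ¥5, price no longer covers variable cost at any output, so the firm shuts down: y = 0.

Output falls from 13 to 0 (the firm shuts down)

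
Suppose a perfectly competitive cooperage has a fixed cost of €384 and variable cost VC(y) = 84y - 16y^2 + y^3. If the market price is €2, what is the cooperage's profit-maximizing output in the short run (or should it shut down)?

Variable cost is VC = 84y - 16y^2 + y^3, so AVC = VC/y = 84 - 16y + y^2 and MC = dTC/dy = 84 - 32y + 3y^2.
AVC is minimized where dAVC/dy = -16 + 2y = 0, at y = 8; min AVC = 84 - 16·8 + 8^2 = €20.
P = €2 lies below min AVC = €20; no output level covers variable cost.
The firm minimizes its loss by shutting down and losing only its fixed cost of €384.

Shut down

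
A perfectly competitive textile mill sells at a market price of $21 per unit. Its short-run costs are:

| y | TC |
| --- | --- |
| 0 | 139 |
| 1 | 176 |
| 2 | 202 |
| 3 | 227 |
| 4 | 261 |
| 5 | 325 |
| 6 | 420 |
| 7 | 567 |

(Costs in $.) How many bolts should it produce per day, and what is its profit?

y = 0 (shut down); profit = -$139

Tabulate TR − TC: y=0: -139; y=1: -155; y=2: -160; y=3: -164; y=4: -177; y=5: -220; y=6: -294; y=7: -420.
Profit is highest at y = 0. Equivalently, the lowest AVC in the table is 88/3 ≈ $29.33 at y = 3, and P = $21 falls below it — price never covers variable cost, so the firm shuts down and loses only its fixed cost.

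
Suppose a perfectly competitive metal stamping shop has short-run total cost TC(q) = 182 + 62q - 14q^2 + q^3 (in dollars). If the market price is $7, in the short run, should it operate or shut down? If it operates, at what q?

Shut down

From TC, MC = TC'(q) = 62 - 28q + 3q^2 and AVC = VC/q = 62 - 14q + q^2.
The AVC parabola has its vertex at q = 14/2 = 7, where AVC = 62 - 14·7 + 7^2 = $13.
P = $7 lies below min AVC = $13; no output level covers variable cost.
Shutting down limits the loss to fixed cost, $182.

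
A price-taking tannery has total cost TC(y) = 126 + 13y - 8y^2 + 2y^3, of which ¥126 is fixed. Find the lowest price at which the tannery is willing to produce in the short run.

The firm shuts down when price falls below the minimum of average variable cost. AVC = VC/y = 13 - 8y + 2y^2.
At the minimum of AVC, MC = AVC. MC = 13 - 16y + 6y^2; setting MC = AVC gives 4y^2 - 8y = 0, so y = 2. min AVC = 5.
For P < ¥5 the firm produces nothing.

¥5 per unit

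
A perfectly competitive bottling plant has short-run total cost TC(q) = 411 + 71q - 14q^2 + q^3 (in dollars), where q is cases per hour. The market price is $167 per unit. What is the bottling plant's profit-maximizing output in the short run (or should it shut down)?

From TC, MC = TC'(q) = 71 - 28q + 3q^2 and AVC = VC/q = 71 - 14q + q^2.
The AVC parabola has its vertex at q = 14/2 = 7, where AVC = 71 - 14·7 + 7^2 = $22.
Since P = $167 ≥ min AVC = $22, price covers variable cost and the firm should produce.
Set P = MC: 167 = 71 - 28q + 3q^2 → -96 - 28q + 3q^2 = 0. The roots are q = -8/3 and q = 12; the profit-maximizing output is on the rising part of MC, so q* = 12.
Check: AVC at q = 12 is $47 ≤ P, so revenue covers variable cost.
Profit = P·q − TC = 167·12 − 975 = $1029.

Produce at q = 12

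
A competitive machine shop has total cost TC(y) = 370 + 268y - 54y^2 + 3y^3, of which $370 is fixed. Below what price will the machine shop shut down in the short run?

$25 per unit

Short-run supply begins at min AVC. From VC = 268y - 54y^2 + 3y^3, AVC = 268 - 54y + 3y^2.
At the minimum of AVC, MC = AVC. MC = 268 - 108y + 9y^2; setting MC = AVC gives 6y^2 - 54y = 0, so y = 9. min AVC = 25.
For P < $25 the firm produces nothing.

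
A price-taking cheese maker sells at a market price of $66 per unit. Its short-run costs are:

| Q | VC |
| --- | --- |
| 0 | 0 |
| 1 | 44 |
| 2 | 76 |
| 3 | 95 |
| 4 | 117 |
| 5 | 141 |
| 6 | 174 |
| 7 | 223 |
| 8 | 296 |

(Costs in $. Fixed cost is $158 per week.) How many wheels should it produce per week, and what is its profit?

Q = 7; profit = $81

Profit at each row (π = 66Q − TC): Q=0: -158; Q=1: -136; Q=2: -102; Q=3: -55; Q=4: -11; Q=5: 31; Q=6: 64; Q=7: 81; Q=8: 74.
Profit is maximized at Q = 7. AVC there is 223/7 = $31.86 ≤ P, so producing beats shutting down (which would give -$158).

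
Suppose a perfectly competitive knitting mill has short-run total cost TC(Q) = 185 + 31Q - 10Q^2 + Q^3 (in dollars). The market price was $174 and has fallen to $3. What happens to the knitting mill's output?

AVC = 31 - 10Q + Q^2, minimized at Q = 5 where min AVC = $6. MC = 31 - 20Q + 3Q^2.
At P = $174 ≥ min AVC, set P = MC on the rising branch: Q = 11.
At P = $3 < min AVC = $6, price no longer covers variable cost at any output, so the firm shuts down: Q = 0.

Output falls from 11 to 0 (the firm shuts down)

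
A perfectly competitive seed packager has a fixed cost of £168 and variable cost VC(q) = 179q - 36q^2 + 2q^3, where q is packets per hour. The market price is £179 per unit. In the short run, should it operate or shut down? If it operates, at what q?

Variable cost is VC = 179q - 36q^2 + 2q^3, so AVC = VC/q = 179 - 36q + 2q^2 and MC = dTC/dq = 179 - 72q + 6q^2.
The AVC parabola has its vertex at q = 36/4 = 9, where AVC = 179 - 36·9 + 2·9^2 = £17.
Because £179 ≥ £17, revenue can cover variable cost; the firm operates.
P = MC gives -72q + 6q^2 = 0, with roots 0 and 12. Take the larger (rising MC): q* = 12.
Check: AVC at q = 12 is £35 ≤ P, so revenue covers variable cost.
Profit = P·q − TC = 179·12 − 588 = £1560.

Produce at q = 12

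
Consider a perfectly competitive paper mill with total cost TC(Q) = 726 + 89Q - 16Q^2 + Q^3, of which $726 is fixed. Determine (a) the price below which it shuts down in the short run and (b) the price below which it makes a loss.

Shutdown price = min AVC. AVC = 89 - 16Q + Q^2, with vertex at Q = 8 and minimum $25.
ATC = 726/Q + 89 - 16Q + Q^2. Setting dATC/dQ = −726/Q^2 − 16 + 2Q = 0 gives Q = 11 (since 2·11^3 − 16·11^2 = 726).
min ATC = 726/11 + 89 − 16·11 + 11^2 = $100. That is the break-even price.
Between these two prices the firm operates at a loss; above $100 it earns a profit.

Shutdown price = $25; break-even price = $100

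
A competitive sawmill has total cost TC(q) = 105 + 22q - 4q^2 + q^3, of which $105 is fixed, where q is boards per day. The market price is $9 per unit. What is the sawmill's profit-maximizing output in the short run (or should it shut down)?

Shut down

Strip out fixed cost: VC = 22q - 4q^2 + q^3. Then AVC = 22 - 4q + q^2 and MC = 22 - 8q + 3q^2.
AVC hits its minimum where MC = AVC, at q = 2, giving min AVC = 22 - 4·2 + 2^2 = $18.
Since P = $9 < min AVC = $18, price fails to cover variable cost at any output.
Best response: produce nothing and absorb the $105 fixed cost.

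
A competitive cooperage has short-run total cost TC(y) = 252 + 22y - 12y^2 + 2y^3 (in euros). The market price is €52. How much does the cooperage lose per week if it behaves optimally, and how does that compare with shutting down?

AVC = 22 - 12y + 2y^2; min AVC = €4 at y = 3. Since P = €52 ≥ min AVC, the firm produces.
With MC = 22 - 24y + 6y^2, P = MC on the upward-sloping part at y* = 5.
TR = 52·5 = 260. TC = 252 + 60 = 312. Profit = 260 − 312 = -€52.
That loss of €52 beats the €252 the firm would lose by shutting down; producing recovers €200 of fixed cost.

Profit = -€52 at y = 5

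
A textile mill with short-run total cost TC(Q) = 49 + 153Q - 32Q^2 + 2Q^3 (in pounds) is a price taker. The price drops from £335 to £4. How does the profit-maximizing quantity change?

Output falls from 13 to 0 (the firm shuts down)

AVC = 153 - 32Q + 2Q^2, minimized at Q = 8 where min AVC = £25. MC = 153 - 64Q + 6Q^2.
With P = £335 above the shutdown price, P = MC gives Q = 13.
At P = £4 < min AVC = £25, price no longer covers variable cost at any output, so the firm shuts down: Q = 0.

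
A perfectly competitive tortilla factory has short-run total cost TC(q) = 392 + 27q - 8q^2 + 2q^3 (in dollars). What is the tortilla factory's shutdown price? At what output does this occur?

The firm shuts down when price falls below the minimum of average variable cost. AVC = VC/q = 27 - 8q + 2q^2.
At the minimum of AVC, MC = AVC. MC = 27 - 16q + 6q^2; setting MC = AVC gives 4q^2 - 8q = 0, so q = 2. min AVC = 19.
So the shutdown price is $19.

$19 per unit, at q = 2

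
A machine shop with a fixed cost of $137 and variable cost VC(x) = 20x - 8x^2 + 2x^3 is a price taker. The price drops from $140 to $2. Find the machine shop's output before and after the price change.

MC = 20 - 16x + 6x^2; the shutdown threshold is min AVC = $12 (at x = 2).
At P = $140 ≥ min AVC, set P = MC on the rising branch: x = 6.
At P = $2 < min AVC = $12, price no longer covers variable cost at any output, so the firm shuts down: x = 0.

Output falls from 6 to 0 (the firm shuts down)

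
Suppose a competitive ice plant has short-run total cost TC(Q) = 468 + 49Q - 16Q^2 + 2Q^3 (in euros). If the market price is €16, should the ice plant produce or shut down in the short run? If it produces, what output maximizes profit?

Shut down

From TC, MC = TC'(Q) = 49 - 32Q + 6Q^2 and AVC = VC/Q = 49 - 16Q + 2Q^2.
AVC hits its minimum where MC = AVC, at Q = 4, giving min AVC = 49 - 16·4 + 2·4^2 = €17.
Since P = €16 < min AVC = €17, price fails to cover variable cost at any output.
The firm minimizes its loss by shutting down and losing only its fixed cost of €468.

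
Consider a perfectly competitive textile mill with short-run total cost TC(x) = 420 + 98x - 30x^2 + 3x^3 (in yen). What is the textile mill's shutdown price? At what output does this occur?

Short-run supply begins at min AVC. From VC = 98x - 30x^2 + 3x^3, AVC = 98 - 30x + 3x^2.
dAVC/dx = -30 + 6x = 0 gives x = 5. min AVC = 98 - 30·5 + 3·5^2 = 23.
For P < ¥23 the firm produces nothing.

¥23 per unit, at x = 5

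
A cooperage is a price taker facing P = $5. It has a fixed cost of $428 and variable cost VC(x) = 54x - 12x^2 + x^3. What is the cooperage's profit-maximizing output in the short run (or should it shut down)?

Variable cost is VC = 54x - 12x^2 + x^3, so AVC = VC/x = 54 - 12x + x^2 and MC = dTC/dx = 54 - 24x + 3x^2.
The AVC parabola has its vertex at x = 12/2 = 6, where AVC = 54 - 12·6 + 6^2 = $18.
P = $5 lies below min AVC = $18; no output level covers variable cost.
Shutting down limits the loss to fixed cost, $428.

Shut down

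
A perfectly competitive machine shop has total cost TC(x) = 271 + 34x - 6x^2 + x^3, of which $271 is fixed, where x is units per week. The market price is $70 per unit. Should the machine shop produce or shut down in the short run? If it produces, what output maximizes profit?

Strip out fixed cost: VC = 34x - 6x^2 + x^3. Then AVC = 34 - 6x + x^2 and MC = 34 - 12x + 3x^2.
AVC is minimized where dAVC/dx = -6 + 2x = 0, at x = 3; min AVC = 34 - 6·3 + 3^2 = $25.
Because $70 ≥ $25, revenue can cover variable cost; the firm operates.
Solving P = MC: -36 - 12x + 3x^2 = 0 ⇒ x = -2 or 6. On the upward-sloping branch, x* = 6.
Check: AVC at x = 6 is $34 ≤ P, so revenue covers variable cost.
Profit = P·x − TC = 70·6 − 475 = -$55, a loss, but smaller than the $271 fixed cost the firm would lose by shutting down.

Produce at x = 6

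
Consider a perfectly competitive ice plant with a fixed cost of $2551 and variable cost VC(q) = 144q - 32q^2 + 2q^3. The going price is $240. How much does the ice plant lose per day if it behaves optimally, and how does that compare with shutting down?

AVC = 144 - 32q + 2q^2 has its minimum $16 at q = 8; price $240 clears that bar, so the firm operates.
MC = 144 - 64q + 6q^2. Setting P = MC and taking the root on the rising branch gives q* = 12.
TR = 240·12 = 2880. TC = 2551 + 576 = 3127. Profit = 2880 − 3127 = -$247.
By producing, the firm covers all variable cost plus $2304 of fixed cost; shutting down would lose the full $2551.

Profit = -$247 at q = 12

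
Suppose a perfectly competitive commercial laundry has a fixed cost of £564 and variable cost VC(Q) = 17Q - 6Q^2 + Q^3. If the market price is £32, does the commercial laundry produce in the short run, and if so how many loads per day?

Produce at Q = 5

Variable cost is VC = 17Q - 6Q^2 + Q^3, so AVC = VC/Q = 17 - 6Q + Q^2 and MC = dTC/dQ = 17 - 12Q + 3Q^2.
AVC is minimized where dAVC/dQ = -6 + 2Q = 0, at Q = 3; min AVC = 17 - 6·3 + 3^2 = £8.
Since P = £32 ≥ min AVC = £8, price covers variable cost and the firm should produce.
Solving P = MC: -15 - 12Q + 3Q^2 = 0 ⇒ Q = -1 or 5. On the upward-sloping branch, Q* = 5.
Check: AVC at Q = 5 is £12 ≤ P, so revenue covers variable cost.
Profit = P·Q − TC = 32·5 − 624 = -£464, a loss, but smaller than the £564 fixed cost the firm would lose by shutting down.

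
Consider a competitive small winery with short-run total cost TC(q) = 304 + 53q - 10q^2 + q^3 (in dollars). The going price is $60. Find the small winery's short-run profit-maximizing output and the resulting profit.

Profit = -$108 at q = 7

AVC = 53 - 10q + q^2 has its minimum $28 at q = 5; price $60 clears that bar, so the firm operates.
With MC = 53 - 20q + 3q^2, P = MC on the upward-sloping part at q* = 7.
TR = 60·7 = 420. TC = 304 + 224 = 528. Profit = 420 − 528 = -$108.
Shutting down would mean losing the fixed cost of $304, so operating at a loss of $108 is better by $196.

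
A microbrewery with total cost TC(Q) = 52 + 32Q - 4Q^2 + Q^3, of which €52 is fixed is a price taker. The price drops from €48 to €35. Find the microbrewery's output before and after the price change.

Output falls from 4 to 3

MC = 32 - 8Q + 3Q^2; the shutdown threshold is min AVC = €28 (at Q = 2).
With P = €48 above the shutdown price, P = MC gives Q = 4.
At P = €35 ≥ min AVC, set P = MC: Q = 3. The firm stays open but cuts output.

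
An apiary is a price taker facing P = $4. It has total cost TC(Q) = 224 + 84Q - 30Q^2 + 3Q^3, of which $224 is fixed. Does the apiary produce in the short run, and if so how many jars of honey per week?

Shut down

From TC, MC = TC'(Q) = 84 - 60Q + 9Q^2 and AVC = VC/Q = 84 - 30Q + 3Q^2.
The AVC parabola has its vertex at Q = 30/6 = 5, where AVC = 84 - 30·5 + 3·5^2 = $9.
With P < min AVC ($4 < $9), every unit sold adds to the loss.
The firm minimizes its loss by shutting down and losing only its fixed cost of $224.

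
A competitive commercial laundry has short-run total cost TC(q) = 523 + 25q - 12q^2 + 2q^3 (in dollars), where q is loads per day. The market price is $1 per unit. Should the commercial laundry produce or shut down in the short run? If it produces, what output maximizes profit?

From TC, MC = TC'(q) = 25 - 24q + 6q^2 and AVC = VC/q = 25 - 12q + 2q^2.
The AVC parabola has its vertex at q = 12/4 = 3, where AVC = 25 - 12·3 + 2·3^2 = $7.
Since P = $1 < min AVC = $7, price fails to cover variable cost at any output.
The firm minimizes its loss by shutting down and losing only its fixed cost of $523.

Shut down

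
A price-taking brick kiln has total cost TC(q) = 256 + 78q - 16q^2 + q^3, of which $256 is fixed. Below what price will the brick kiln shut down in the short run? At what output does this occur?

Short-run supply begins at min AVC. From VC = 78q - 16q^2 + q^3, AVC = 78 - 16q + q^2.
At the minimum of AVC, MC = AVC. MC = 78 - 32q + 3q^2; setting MC = AVC gives 2q^2 - 16q = 0, so q = 8. min AVC = 14.
So the shutdown price is $14.

$14 per unit, at q = 8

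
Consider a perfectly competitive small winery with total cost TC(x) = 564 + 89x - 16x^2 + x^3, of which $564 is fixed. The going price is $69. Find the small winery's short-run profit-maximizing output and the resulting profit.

AVC = 89 - 16x + x^2; min AVC = $25 at x = 8. Since P = $69 ≥ min AVC, the firm produces.
With MC = 89 - 32x + 3x^2, P = MC on the upward-sloping part at x* = 10.
TR = 69·10 = 690. TC = 564 + 290 = 854. Profit = 690 − 854 = -$164.
Shutting down would mean losing the fixed cost of $564, so operating at a loss of $164 is better by $400.

Profit = -$164 at x = 10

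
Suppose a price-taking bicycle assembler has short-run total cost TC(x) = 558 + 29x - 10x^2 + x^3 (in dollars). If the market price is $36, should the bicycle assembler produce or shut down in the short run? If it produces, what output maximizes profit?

Strip out fixed cost: VC = 29x - 10x^2 + x^3. Then AVC = 29 - 10x + x^2 and MC = 29 - 20x + 3x^2.
AVC is minimized where dAVC/dx = -10 + 2x = 0, at x = 5; min AVC = 29 - 10·5 + 5^2 = $4.
Since P = $36 ≥ min AVC = $4, price covers variable cost and the firm should produce.
Set P = MC: 36 = 29 - 20x + 3x^2 → -7 - 20x + 3x^2 = 0. The roots are x = -1/3 and x = 7; the profit-maximizing output is on the rising part of MC, so x* = 7.
Check: AVC at x = 7 is $8 ≤ P, so revenue covers variable cost.
Profit = P·x − TC = 36·7 − 614 = -$362, a loss, but smaller than the $558 fixed cost the firm would lose by shutting down.

Produce at x = 7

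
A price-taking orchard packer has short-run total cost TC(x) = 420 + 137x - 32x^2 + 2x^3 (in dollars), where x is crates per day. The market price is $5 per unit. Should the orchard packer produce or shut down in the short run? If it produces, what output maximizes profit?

Shut down

Strip out fixed cost: VC = 137x - 32x^2 + 2x^3. Then AVC = 137 - 32x + 2x^2 and MC = 137 - 64x + 6x^2.
AVC hits its minimum where MC = AVC, at x = 8, giving min AVC = 137 - 32·8 + 2·8^2 = $9.
Since P = $5 < min AVC = $9, price fails to cover variable cost at any output.
Shutting down limits the loss to fixed cost, $420.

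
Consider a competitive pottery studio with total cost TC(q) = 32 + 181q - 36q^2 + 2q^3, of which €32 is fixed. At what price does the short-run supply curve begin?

The shutdown price is the minimum of AVC. VC = 181q - 36q^2 + 2q^3, so AVC = 181 - 36q + 2q^2.
At the minimum of AVC, MC = AVC. MC = 181 - 72q + 6q^2; setting MC = AVC gives 4q^2 - 36q = 0, so q = 9. min AVC = 19.
So the shutdown price is €19.

€19 per unit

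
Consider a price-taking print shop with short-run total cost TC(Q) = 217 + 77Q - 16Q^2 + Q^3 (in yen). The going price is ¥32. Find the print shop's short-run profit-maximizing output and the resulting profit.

AVC = 77 - 16Q + Q^2 has its minimum ¥13 at Q = 8; price ¥32 clears that bar, so the firm operates.
With MC = 77 - 32Q + 3Q^2, P = MC on the upward-sloping part at Q* = 9.
TR = 32·9 = 288. TC = 217 + 126 = 343. Profit = 288 − 343 = -¥55.
By producing, the firm covers all variable cost plus ¥162 of fixed cost; shutting down would lose the full ¥217.

Profit = -¥55 at Q = 9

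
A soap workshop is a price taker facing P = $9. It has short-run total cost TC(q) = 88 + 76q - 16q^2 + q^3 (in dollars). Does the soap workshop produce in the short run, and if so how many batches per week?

Shut down

From TC, MC = TC'(q) = 76 - 32q + 3q^2 and AVC = VC/q = 76 - 16q + q^2.
AVC hits its minimum where MC = AVC, at q = 8, giving min AVC = 76 - 16·8 + 8^2 = $12.
Since P = $9 < min AVC = $12, price fails to cover variable cost at any output.
The firm minimizes its loss by shutting down and losing only its fixed cost of $88.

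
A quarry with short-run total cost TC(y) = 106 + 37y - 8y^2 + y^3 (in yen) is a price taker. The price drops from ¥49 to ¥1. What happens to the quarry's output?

AVC = 37 - 8y + y^2, minimized at y = 4 where min AVC = ¥21. MC = 37 - 16y + 3y^2.
With P = ¥49 above the shutdown price, P = MC gives y = 6.
At P = ¥1 < min AVC = ¥21, price no longer covers variable cost at any output, so the firm shuts down: y = 0.

Output falls from 6 to 0 (the firm shuts down)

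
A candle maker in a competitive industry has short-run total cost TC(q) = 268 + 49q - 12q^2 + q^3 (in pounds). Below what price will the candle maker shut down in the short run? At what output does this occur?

The shutdown price is the minimum of AVC. VC = 49q - 12q^2 + q^3, so AVC = 49 - 12q + q^2.
dAVC/dq = -12 + 2q = 0 gives q = 6. min AVC = 49 - 12·6 + 6^2 = 13.
The firm shuts down for any P below £13.

£13 per unit, at q = 6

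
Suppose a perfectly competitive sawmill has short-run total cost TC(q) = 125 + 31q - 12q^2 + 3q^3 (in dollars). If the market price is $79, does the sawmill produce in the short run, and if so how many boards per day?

Produce at q = 4

Variable cost is VC = 31q - 12q^2 + 3q^3, so AVC = VC/q = 31 - 12q + 3q^2 and MC = dTC/dq = 31 - 24q + 9q^2.
The AVC parabola has its vertex at q = 12/6 = 2, where AVC = 31 - 12·2 + 3·2^2 = $19.
Since P = $79 ≥ min AVC = $19, price covers variable cost and the firm should produce.
Set P = MC: 79 = 31 - 24q + 9q^2 → -48 - 24q + 9q^2 = 0. The roots are q = -4/3 and q = 4; the profit-maximizing output is on the rising part of MC, so q* = 4.
Check: AVC at q = 4 is $31 ≤ P, so revenue covers variable cost.
Profit = P·q − TC = 79·4 − 249 = $67.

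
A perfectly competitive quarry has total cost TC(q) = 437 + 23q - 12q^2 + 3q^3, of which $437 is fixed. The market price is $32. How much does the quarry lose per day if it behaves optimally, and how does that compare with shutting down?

AVC = 23 - 12q + 3q^2; min AVC = $11 at q = 2. Since P = $32 ≥ min AVC, the firm produces.
With MC = 23 - 24q + 9q^2, P = MC on the upward-sloping part at q* = 3.
TR = 32·3 = 96. TC = 437 + 42 = 479. Profit = 96 − 479 = -$383.
By producing, the firm covers all variable cost plus $54 of fixed cost; shutting down would lose the full $437.

Profit = -$383 at q = 3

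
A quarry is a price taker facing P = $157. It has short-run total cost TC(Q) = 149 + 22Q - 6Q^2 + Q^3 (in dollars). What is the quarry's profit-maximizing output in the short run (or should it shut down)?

Produce at Q = 9

From TC, MC = TC'(Q) = 22 - 12Q + 3Q^2 and AVC = VC/Q = 22 - 6Q + Q^2.
AVC hits its minimum where MC = AVC, at Q = 3, giving min AVC = 22 - 6·3 + 3^2 = $13.
P = $157 exceeds min AVC = $13, so the firm stays open.
P = MC gives -135 - 12Q + 3Q^2 = 0, with roots -5 and 9. Take the larger (rising MC): Q* = 9.
Check: AVC at Q = 9 is $49 ≤ P, so revenue covers variable cost.
Profit = P·Q − TC = 157·9 − 590 = $823.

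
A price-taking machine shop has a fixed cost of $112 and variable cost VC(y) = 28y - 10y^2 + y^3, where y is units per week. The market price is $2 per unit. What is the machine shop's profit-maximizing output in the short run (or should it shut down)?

Variable cost is VC = 28y - 10y^2 + y^3, so AVC = VC/y = 28 - 10y + y^2 and MC = dTC/dy = 28 - 20y + 3y^2.
AVC is minimized where dAVC/dy = -10 + 2y = 0, at y = 5; min AVC = 28 - 10·5 + 5^2 = $3.
P = $2 lies below min AVC = $3; no output level covers variable cost.
The firm minimizes its loss by shutting down and losing only its fixed cost of $112.

Shut down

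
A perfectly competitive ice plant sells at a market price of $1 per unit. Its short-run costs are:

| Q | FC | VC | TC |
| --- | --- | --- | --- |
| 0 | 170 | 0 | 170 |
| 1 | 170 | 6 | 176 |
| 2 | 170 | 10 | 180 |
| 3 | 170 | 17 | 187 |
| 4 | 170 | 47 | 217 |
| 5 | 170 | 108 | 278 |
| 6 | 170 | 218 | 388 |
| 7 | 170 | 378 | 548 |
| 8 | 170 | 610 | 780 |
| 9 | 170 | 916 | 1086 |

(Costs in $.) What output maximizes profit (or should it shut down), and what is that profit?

Tabulate TR − TC: Q=0: -170; Q=1: -175; Q=2: -178; Q=3: -184; Q=4: -213; Q=5: -273; Q=6: -382; Q=7: -541; Q=8: -772; Q=9: -1077.
Profit is highest at Q = 0. Equivalently, the lowest AVC in the table is 10/2 ≈ $5 at Q = 2, and P = $1 falls below it — price never covers variable cost, so the firm shuts down and loses only its fixed cost.

Q = 0 (shut down); profit = -$170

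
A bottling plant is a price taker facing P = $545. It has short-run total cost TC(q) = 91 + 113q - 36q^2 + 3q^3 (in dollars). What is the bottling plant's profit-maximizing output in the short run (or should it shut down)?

Produce at q = 12

Strip out fixed cost: VC = 113q - 36q^2 + 3q^3. Then AVC = 113 - 36q + 3q^2 and MC = 113 - 72q + 9q^2.
AVC is minimized where dAVC/dq = -36 + 6q = 0, at q = 6; min AVC = 113 - 36·6 + 3·6^2 = $5.
P = $545 exceeds min AVC = $5, so the firm stays open.
Set P = MC: 545 = 113 - 72q + 9q^2 → -432 - 72q + 9q^2 = 0. The roots are q = -4 and q = 12; the profit-maximizing output is on the rising part of MC, so q* = 12.
Check: AVC at q = 12 is $113 ≤ P, so revenue covers variable cost.
Profit = P·q − TC = 545·12 − 1447 = $5093.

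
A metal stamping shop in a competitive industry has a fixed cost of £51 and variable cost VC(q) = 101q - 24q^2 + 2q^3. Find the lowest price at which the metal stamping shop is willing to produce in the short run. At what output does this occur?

Short-run supply begins at min AVC. From VC = 101q - 24q^2 + 2q^3, AVC = 101 - 24q + 2q^2.
At the minimum of AVC, MC = AVC. MC = 101 - 48q + 6q^2; setting MC = AVC gives 4q^2 - 24q = 0, so q = 6. min AVC = 29.
So the shutdown price is £29.

£29 per unit, at q = 6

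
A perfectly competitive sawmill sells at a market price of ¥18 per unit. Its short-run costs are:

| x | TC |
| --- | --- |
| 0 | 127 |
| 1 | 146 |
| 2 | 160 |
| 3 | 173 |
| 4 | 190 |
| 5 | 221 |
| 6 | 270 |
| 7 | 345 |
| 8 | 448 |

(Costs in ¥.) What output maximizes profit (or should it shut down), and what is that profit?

x = 4; profit = -¥118

Tabulate TR − TC: x=0: -127; x=1: -128; x=2: -124; x=3: -119; x=4: -118; x=5: -131; x=6: -162; x=7: -219; x=8: -304.
Profit is maximized at x = 4. AVC there is 63/4 = ¥15.75 ≤ P, so producing beats shutting down (which would give -¥127).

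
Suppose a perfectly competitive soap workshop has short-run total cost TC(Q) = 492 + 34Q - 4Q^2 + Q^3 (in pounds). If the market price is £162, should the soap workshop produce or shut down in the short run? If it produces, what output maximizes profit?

Variable cost is VC = 34Q - 4Q^2 + Q^3, so AVC = VC/Q = 34 - 4Q + Q^2 and MC = dTC/dQ = 34 - 8Q + 3Q^2.
The AVC parabola has its vertex at Q = 4/2 = 2, where AVC = 34 - 4·2 + 2^2 = £30.
Because £162 ≥ £30, revenue can cover variable cost; the firm operates.
Set P = MC: 162 = 34 - 8Q + 3Q^2 → -128 - 8Q + 3Q^2 = 0. The roots are Q = -16/3 and Q = 8; the profit-maximizing output is on the rising part of MC, so Q* = 8.
Check: AVC at Q = 8 is £66 ≤ P, so revenue covers variable cost.
Profit = P·Q − TC = 162·8 − 1020 = £276.

Produce at Q = 8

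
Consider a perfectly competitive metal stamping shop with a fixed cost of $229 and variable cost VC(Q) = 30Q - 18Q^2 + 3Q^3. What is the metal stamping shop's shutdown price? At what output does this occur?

Short-run supply begins at min AVC. From VC = 30Q - 18Q^2 + 3Q^3, AVC = 30 - 18Q + 3Q^2.
At the minimum of AVC, MC = AVC. MC = 30 - 36Q + 9Q^2; setting MC = AVC gives 6Q^2 - 18Q = 0, so Q = 3. min AVC = 3.
The firm shuts down for any P below $3.

$3 per unit, at Q = 3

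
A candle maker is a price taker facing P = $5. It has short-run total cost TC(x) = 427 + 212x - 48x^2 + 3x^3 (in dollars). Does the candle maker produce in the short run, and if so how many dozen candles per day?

Variable cost is VC = 212x - 48x^2 + 3x^3, so AVC = VC/x = 212 - 48x + 3x^2 and MC = dTC/dx = 212 - 96x + 9x^2.
AVC hits its minimum where MC = AVC, at x = 8, giving min AVC = 212 - 48·8 + 3·8^2 = $20.
Since P = $5 < min AVC = $20, price fails to cover variable cost at any output.
Best response: produce nothing and absorb the $427 fixed cost.

Shut down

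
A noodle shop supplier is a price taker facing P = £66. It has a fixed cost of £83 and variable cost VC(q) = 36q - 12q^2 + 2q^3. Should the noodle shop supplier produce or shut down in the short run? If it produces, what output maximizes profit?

From TC, MC = TC'(q) = 36 - 24q + 6q^2 and AVC = VC/q = 36 - 12q + 2q^2.
AVC hits its minimum where MC = AVC, at q = 3, giving min AVC = 36 - 12·3 + 2·3^2 = £18.
Since P = £66 ≥ min AVC = £18, price covers variable cost and the firm should produce.
Set P = MC: 66 = 36 - 24q + 6q^2 → -30 - 24q + 6q^2 = 0. The roots are q = -1 and q = 5; the profit-maximizing output is on the rising part of MC, so q* = 5.
Check: AVC at q = 5 is £26 ≤ P, so revenue covers variable cost.
Profit = P·q − TC = 66·5 − 213 = £117.

Produce at q = 5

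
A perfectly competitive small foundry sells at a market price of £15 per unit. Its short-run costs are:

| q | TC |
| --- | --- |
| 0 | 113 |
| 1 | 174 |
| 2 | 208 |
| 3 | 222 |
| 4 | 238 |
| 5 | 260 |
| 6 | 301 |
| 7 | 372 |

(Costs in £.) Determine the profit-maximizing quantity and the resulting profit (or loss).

q = 0 (shut down); profit = -£113

Profit at each row (π = 15q − TC): q=0: -113; q=1: -159; q=2: -178; q=3: -177; q=4: -178; q=5: -185; q=6: -211; q=7: -267.
Profit is highest at q = 0. Equivalently, the lowest AVC in the table is 147/5 ≈ £29.40 at q = 5, and P = £15 falls below it — price never covers variable cost, so the firm shuts down and loses only its fixed cost.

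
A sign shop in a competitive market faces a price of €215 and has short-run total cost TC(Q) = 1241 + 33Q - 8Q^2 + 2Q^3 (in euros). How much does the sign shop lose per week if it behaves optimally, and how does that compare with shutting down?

AVC = 33 - 8Q + 2Q^2; min AVC = €25 at Q = 2. Since P = €215 ≥ min AVC, the firm produces.
With MC = 33 - 16Q + 6Q^2, P = MC on the upward-sloping part at Q* = 7.
TR = 215·7 = 1505. TC = 1241 + 525 = 1766. Profit = 1505 − 1766 = -€261.
That loss of €261 beats the €1241 the firm would lose by shutting down; producing recovers €980 of fixed cost.

Profit = -€261 at Q = 7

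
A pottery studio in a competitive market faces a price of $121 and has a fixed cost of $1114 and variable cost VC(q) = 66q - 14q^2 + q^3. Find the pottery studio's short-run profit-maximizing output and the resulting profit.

Profit = -$146 at q = 11

AVC = 66 - 14q + q^2; min AVC = $17 at q = 7. Since P = $121 ≥ min AVC, the firm produces.
MC = 66 - 28q + 3q^2. Setting P = MC and taking the root on the rising branch gives q* = 11.
TR = 121·11 = 1331. TC = 1114 + 363 = 1477. Profit = 1331 − 1477 = -$146.
By producing, the firm covers all variable cost plus $968 of fixed cost; shutting down would lose the full $1114.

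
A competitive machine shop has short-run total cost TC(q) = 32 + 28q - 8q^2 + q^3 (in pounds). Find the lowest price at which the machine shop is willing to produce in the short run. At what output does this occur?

The shutdown price is the minimum of AVC. VC = 28q - 8q^2 + q^3, so AVC = 28 - 8q + q^2.
At the minimum of AVC, MC = AVC. MC = 28 - 16q + 3q^2; setting MC = AVC gives 2q^2 - 8q = 0, so q = 4. min AVC = 12.
The firm shuts down for any P below £12.

£12 per unit, at q = 4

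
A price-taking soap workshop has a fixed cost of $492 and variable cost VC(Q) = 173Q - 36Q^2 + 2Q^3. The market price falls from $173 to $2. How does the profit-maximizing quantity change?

AVC = 173 - 36Q + 2Q^2, minimized at Q = 9 where min AVC = $11. MC = 173 - 72Q + 6Q^2.
With P = $173 above the shutdown price, P = MC gives Q = 12.
At P = $2 < min AVC = $11, price no longer covers variable cost at any output, so the firm shuts down: Q = 0.

Output falls from 12 to 0 (the firm shuts down)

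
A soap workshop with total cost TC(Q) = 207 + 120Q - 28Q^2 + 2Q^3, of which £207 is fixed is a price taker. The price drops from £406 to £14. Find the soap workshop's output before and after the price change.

Output falls from 13 to 0 (the firm shuts down)

MC = 120 - 56Q + 6Q^2; the shutdown threshold is min AVC = £22 (at Q = 7).
With P = £406 above the shutdown price, P = MC gives Q = 13.
At P = £14 < min AVC = £22, price no longer covers variable cost at any output, so the firm shuts down: Q = 0.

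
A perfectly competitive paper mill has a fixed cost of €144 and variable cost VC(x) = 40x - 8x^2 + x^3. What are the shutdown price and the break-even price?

AVC = 40 - 8x + x^2; minimized at x = 4, giving min AVC = €24. That is the shutdown price.
ATC = 144/x + 40 - 8x + x^2. Setting dATC/dx = −144/x^2 − 8 + 2x = 0 gives x = 6 (since 2·6^3 − 8·6^2 = 144).
min ATC = 144/6 + 40 − 8·6 + 6^2 = €52. That is the break-even price.
Between these two prices the firm operates at a loss; above €52 it earns a profit.

Shutdown price = €24; break-even price = €52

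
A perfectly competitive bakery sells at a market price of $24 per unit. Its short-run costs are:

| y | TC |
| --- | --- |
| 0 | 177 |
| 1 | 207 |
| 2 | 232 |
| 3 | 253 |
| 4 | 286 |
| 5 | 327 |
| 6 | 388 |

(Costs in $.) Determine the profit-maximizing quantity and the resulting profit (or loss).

y = 0 (shut down); profit = -$177

Tabulate TR − TC: y=0: -177; y=1: -183; y=2: -184; y=3: -181; y=4: -190; y=5: -207; y=6: -244.
Profit is highest at y = 0. Equivalently, the lowest AVC in the table is 76/3 ≈ $25.33 at y = 3, and P = $24 falls below it — price never covers variable cost, so the firm shuts down and loses only its fixed cost.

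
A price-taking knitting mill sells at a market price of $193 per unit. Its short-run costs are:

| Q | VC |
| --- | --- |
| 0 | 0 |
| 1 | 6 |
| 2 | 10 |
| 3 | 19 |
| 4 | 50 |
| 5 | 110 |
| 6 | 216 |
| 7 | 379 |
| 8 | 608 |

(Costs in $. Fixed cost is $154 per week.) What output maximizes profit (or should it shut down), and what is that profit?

Q = 7; profit = $818

Profit at each row (π = 193Q − TC): Q=0: -154; Q=1: 33; Q=2: 222; Q=3: 406; Q=4: 568; Q=5: 701; Q=6: 788; Q=7: 818; Q=8: 782.
Profit is maximized at Q = 7. AVC there is 379/7 = $54.14 ≤ P, so producing beats shutting down (which would give -$154).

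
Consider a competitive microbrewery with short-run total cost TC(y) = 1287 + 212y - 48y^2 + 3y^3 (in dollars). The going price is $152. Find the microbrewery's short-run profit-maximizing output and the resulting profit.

Profit = -$87 at y = 10

AVC = 212 - 48y + 3y^2 has its minimum $20 at y = 8; price $152 clears that bar, so the firm operates.
MC = 212 - 96y + 9y^2. Setting P = MC and taking the root on the rising branch gives y* = 10.
TR = 152·10 = 1520. TC = 1287 + 320 = 1607. Profit = 1520 − 1607 = -$87.
That loss of $87 beats the $1287 the firm would lose by shutting down; producing recovers $1200 of fixed cost.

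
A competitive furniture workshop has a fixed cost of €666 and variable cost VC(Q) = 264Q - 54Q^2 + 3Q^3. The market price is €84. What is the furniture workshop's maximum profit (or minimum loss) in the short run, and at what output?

Profit = -€66 at Q = 10

AVC = 264 - 54Q + 3Q^2; min AVC = €21 at Q = 9. Since P = €84 ≥ min AVC, the firm produces.
MC = 264 - 108Q + 9Q^2. Setting P = MC and taking the root on the rising branch gives Q* = 10.
TR = 84·10 = 840. TC = 666 + 240 = 906. Profit = 840 − 906 = -€66.
That loss of €66 beats the €666 the firm would lose by shutting down; producing recovers €600 of fixed cost.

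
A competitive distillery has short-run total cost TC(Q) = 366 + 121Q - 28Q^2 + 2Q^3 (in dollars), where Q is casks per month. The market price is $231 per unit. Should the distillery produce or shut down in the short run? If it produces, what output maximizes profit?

Produce at Q = 11

Strip out fixed cost: VC = 121Q - 28Q^2 + 2Q^3. Then AVC = 121 - 28Q + 2Q^2 and MC = 121 - 56Q + 6Q^2.
The AVC parabola has its vertex at Q = 28/4 = 7, where AVC = 121 - 28·7 + 2·7^2 = $23.
P = $231 exceeds min AVC = $23, so the firm stays open.
Set P = MC: 231 = 121 - 56Q + 6Q^2 → -110 - 56Q + 6Q^2 = 0. The roots are Q = -5/3 and Q = 11; the profit-maximizing output is on the rising part of MC, so Q* = 11.
Check: AVC at Q = 11 is $55 ≤ P, so revenue covers variable cost.
Profit = P·Q − TC = 231·11 − 971 = $1570.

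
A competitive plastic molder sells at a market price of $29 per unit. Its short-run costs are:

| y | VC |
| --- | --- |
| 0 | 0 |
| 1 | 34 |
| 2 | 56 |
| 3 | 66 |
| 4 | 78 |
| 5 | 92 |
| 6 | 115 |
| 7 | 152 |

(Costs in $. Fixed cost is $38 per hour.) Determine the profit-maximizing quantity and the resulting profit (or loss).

y = 6; profit = $21

Compute π = P·y − TC at each output: y=0: -38; y=1: -43; y=2: -36; y=3: -17; y=4: 0; y=5: 15; y=6: 21; y=7: 13.
Profit is maximized at y = 6. AVC there is 115/6 = $19.17 ≤ P, so producing beats shutting down (which would give -$38).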